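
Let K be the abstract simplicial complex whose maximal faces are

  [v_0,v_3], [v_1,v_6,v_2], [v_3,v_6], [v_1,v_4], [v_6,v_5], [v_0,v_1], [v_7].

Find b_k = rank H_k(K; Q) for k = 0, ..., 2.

b_0 = 2, b_1 = 1, b_2 = 0.

Take the total order v_0 < v_1 < v_2 < v_3 < v_4 < v_5 < v_6 < v_7 on the vertex set. Then K (dimension 2) consists of the simplices:

  0-simplices (8): [v_0], [v_1], [v_2], [v_3], [v_4], [v_5], [v_6], [v_7]
  1-simplices (8): [v_0,v_1], [v_0,v_3], [v_1,v_2], [v_1,v_4], [v_1,v_6], [v_2,v_6], [v_3,v_6], [v_5,v_6]
  2-simplices (1): [v_1,v_2,v_6]

giving chain groups C_0 ≅ Z^8, C_1 ≅ Z^8, C_2 ≅ Z^1.

The boundary map ∂_1: C_1 → C_0 maps an edge to its endpoints' difference, ∂[p,q] = q − p. For instance
  ∂[v_5,v_6] = [v_6] − [v_5].
As a 8×8 matrix over Z this has rank 6, with invariant factors (1,1,1,1,1,1).

Boundary ∂_2: C_2 → C_1 maps a triangle to the signed sum of its edges. For instance
  ∂[v_1,v_2,v_6] = [v_2,v_6] − [v_1,v_6] + [v_1,v_2].
The 8×1 boundary matrix has rank 1 and Smith normal form diag(1).

Computing H_k = (kernel of ∂_k) / (image of ∂_{k+1}):

  H_0: rank C_0 − rank ∂_1 = 8 − 6 = 2, and the invariant factors of ∂_1 are all 1, so H_0 = Z^2.
  H_1: rank ker ∂_1 − rank ∂_2 = (8 − 6) − 1 = 1, and the invariant factors of ∂_2 are all 1, so H_1 = Z.
  H_2: rank ker ∂_2 − rank ∂_3 = (1 − 1) − 0 = 0, and there is no ∂_3, so H_2 = 0.

Hence the Betti numbers are b_0 = 2, b_1 = 1, b_2 = 0.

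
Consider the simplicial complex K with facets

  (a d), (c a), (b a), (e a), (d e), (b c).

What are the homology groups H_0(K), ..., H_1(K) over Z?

Fix the vertex order a < b < c < d < e and write every simplex with vertices in increasing order. Then dim K = 1 and the simplices of K are:

  0-simplices (5): a, b, c, d, e
  1-simplices (6): ab, ac, ad, ae, bc, de

Hence C_0 ≅ Z^5, C_1 ≅ Z^6.

Boundary ∂_1: C_1 → C_0 is given by ∂[p,q] = [q] − [p]. For instance
  ∂ac = c − a.
This gives a 5×6 integer matrix of rank 4; reducing to Smith normal form yields diagonal entries (1,1,1,1).

From H_k ≅ ker(∂_k) / im(∂_{k+1}) we obtain:

  H_0: rank C_0 − rank ∂_1 = 5 − 4 = 1, and the invariant factors of ∂_1 are all 1, so H_0 = Z.
  H_1: rank ker ∂_1 − rank ∂_2 = (6 − 4) − 0 = 2, and there is no ∂_2, so H_1 = Z^2.

As a check, the Euler characteristic is 5 − 6 = -1, which agrees with 1 − 2 = -1.

H_0 ≅ Z,  H_1 ≅ Z^2.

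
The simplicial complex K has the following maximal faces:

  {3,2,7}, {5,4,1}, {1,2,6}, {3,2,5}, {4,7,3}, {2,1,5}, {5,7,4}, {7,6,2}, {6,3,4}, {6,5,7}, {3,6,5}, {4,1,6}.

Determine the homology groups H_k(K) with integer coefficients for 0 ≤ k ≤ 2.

Order the vertices as 1 < 2 < 3 < 4 < 5 < 6 < 7. Listing each simplex with vertices in this order, K has dimension 2 with simplices:

  0-simplices (7): [1], [2], [3], [4], [5], [6], [7]
  1-simplices (18): [1,2], [1,4], [1,5], [1,6], [2,3], [2,5], [2,6], [2,7], [3,4], [3,5], [3,6], [3,7], [4,5], [4,6], [4,7], [5,6], [5,7], [6,7]
  2-simplices (12): [1,2,5], [1,2,6], [1,4,5], [1,4,6], [2,3,5], [2,3,7], [2,6,7], [3,4,6], [3,4,7], [3,5,6], [4,5,7], [5,6,7]

so the chain groups are C_0 ≅ Z^7, C_1 ≅ Z^18, C_2 ≅ Z^12.

The boundary map ∂_1: C_1 → C_0 maps an edge to its endpoints' difference, ∂[p,q] = q − p. For instance
  ∂[3,6] = [6] − [3].
As a 7×18 matrix over Z this has rank 6, with invariant factors (1,1,1,1,1,1).

The boundary map ∂_2: C_2 → C_1 maps a triangle to the signed sum of its edges. For instance
  ∂[3,4,7] = [4,7] − [3,7] + [3,4],
  ∂[2,6,7] = [6,7] − [2,7] + [2,6].
The resulting 18×12 matrix has rank 12, and its Smith normal form has invariant factors (1,1,1,1,1,1,1,1,1,1,1,2).

From H_k ≅ ker(∂_k) / im(∂_{k+1}) we obtain:

  H_0: rank C_0 − rank ∂_1 = 7 − 6 = 1, and the invariant factors of ∂_1 are all 1, so H_0 = Z.
  H_1: rank ker ∂_1 − rank ∂_2 = (18 − 6) − 12 = 0, and ∂_2 has invariant factor 2 > 1, so H_1 = Z/2Z.
  H_2: rank ker ∂_2 − rank ∂_3 = (12 − 12) − 0 = 0, and there is no ∂_3, so H_2 = 0.

As a check, the Euler characteristic is 7 − 18 + 12 = 1, which agrees with 1 − 0 + 0 = 1.

H_0 = Z,  H_1 = Z/2Z,  H_2 = 0.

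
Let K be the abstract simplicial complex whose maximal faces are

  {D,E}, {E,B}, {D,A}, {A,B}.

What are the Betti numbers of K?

b_0 = 1, b_1 = 1.

We work with the vertex ordering A < B < D < E. The simplices of K, each written with vertices in increasing order, are:

  0-simplices (4): A, B, D, E
  1-simplices (4): AB, AD, BE, DE

giving chain groups C_0 ≅ Z^4, C_1 ≅ Z^4.

Boundary ∂_1: C_1 → C_0 sends each edge [p,q] (with p < q) to q − p. For instance
  ∂AD = D − A.
This gives a 4×4 integer matrix of rank 3; reducing to Smith normal form yields diagonal entries (1,1,1).

From H_k ≅ ker(∂_k) / im(∂_{k+1}) we obtain:

  H_0: rank C_0 − rank ∂_1 = 4 − 3 = 1, and the invariant factors of ∂_1 are all 1, so H_0 = Z.
  H_1: rank ker ∂_1 − rank ∂_2 = (4 − 3) − 0 = 1, and there is no ∂_2, so H_1 = Z.

Hence the Betti numbers are b_0 = 1, b_1 = 1.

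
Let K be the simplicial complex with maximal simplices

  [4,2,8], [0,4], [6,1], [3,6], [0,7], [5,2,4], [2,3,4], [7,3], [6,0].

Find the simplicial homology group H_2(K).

H_2 ≅ 0.

Fix the vertex order 0 < 1 < 2 < 3 < 4 < 5 < 6 < 7 < 8 and write every simplex with vertices in increasing order. Then dim K = 2 and the simplices of K are:

  0-simplices (9): [0], [1], [2], [3], [4], [5], [6], [7], [8]
  1-simplices (13): [0,4], [0,6], [0,7], [1,6], [2,3], [2,4], [2,5], [2,8], [3,4], [3,6], [3,7], [4,5], [4,8]
  2-simplices (3): [2,3,4], [2,4,5], [2,4,8]

Hence C_0 ≅ Z^9, C_1 ≅ Z^13, C_2 ≅ Z^3.

Boundary ∂_1: C_1 → C_0 sends each edge [p,q] (with p < q) to q − p. For instance
  ∂[2,3] = [3] − [2].
As a 9×13 matrix over Z this has rank 8, with invariant factors (1,1,1,1,1,1,1,1).

∂_2: C_2 → C_1 acts by ∂[p,q,r] = [q,r] − [p,r] + [p,q]. For instance
  ∂[2,4,5] = [4,5] − [2,5] + [2,4],
  ∂[2,3,4] = [3,4] − [2,4] + [2,3].
This gives a 13×3 integer matrix of rank 3; reducing to Smith normal form yields diagonal entries (1,1,1).

Computing H_k = (kernel of ∂_k) / (image of ∂_{k+1}):

  H_2: rank ker ∂_2 − rank ∂_3 = (3 − 3) − 0 = 0, and there is no ∂_3, so H_2 = 0.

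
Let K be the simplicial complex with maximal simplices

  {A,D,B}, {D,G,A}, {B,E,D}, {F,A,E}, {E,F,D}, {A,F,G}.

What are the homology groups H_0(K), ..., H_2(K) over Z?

K has 6 vertices, 12 edges, 6 triangles.
rank ∂_0 = 0, rank ∂_1 = 5 ⇒ b_0 = 6 − 0 − 5 = 1; all invariant factors of ∂_1 are 1 so no torsion. So H_0 = Z.
rank ∂_1 = 5, rank ∂_2 = 6 ⇒ b_1 = 12 − 5 − 6 = 1; all invariant factors of ∂_2 are 1 so no torsion. So H_1 = Z.
rank ∂_2 = 6, rank ∂_3 = 0 ⇒ b_2 = 6 − 6 − 0 = 0. So H_2 = 0.

H_0 ≅ Z,  H_1 ≅ Z,  H_2 = 0.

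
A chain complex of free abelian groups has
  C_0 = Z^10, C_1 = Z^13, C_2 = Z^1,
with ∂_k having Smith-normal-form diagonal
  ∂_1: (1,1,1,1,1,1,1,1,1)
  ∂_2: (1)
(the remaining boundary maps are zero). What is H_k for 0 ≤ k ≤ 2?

H_0: b_0 = 10 − 0 − 9 = 1; torsion from ∂_1 factors > 1: none. So H_0 = Z.
H_1: b_1 = 13 − 9 − 1 = 3; torsion from ∂_2 factors > 1: none. So H_1 = Z^3.
H_2: b_2 = 1 − 1 − 0 = 0; torsion from ∂_3 factors > 1: none. So H_2 = 0.

H_0 = Z,  H_1 = Z^3,  H_2 = 0.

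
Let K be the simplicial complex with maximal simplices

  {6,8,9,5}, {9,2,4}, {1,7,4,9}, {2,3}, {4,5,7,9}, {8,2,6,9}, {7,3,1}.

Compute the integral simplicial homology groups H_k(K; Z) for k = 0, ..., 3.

H_0 = Z,  H_1 = Z,  H_2 = 0,  H_3 = 0.

K has 9 vertices, 21 edges, 16 triangles, 4 3-simplices.
rank ∂_0 = 0, rank ∂_1 = 8 ⇒ b_0 = 9 − 0 − 8 = 1; all invariant factors of ∂_1 are 1 so no torsion. So H_0 = Z.
rank ∂_1 = 8, rank ∂_2 = 12 ⇒ b_1 = 21 − 8 − 12 = 1; all invariant factors of ∂_2 are 1 so no torsion. So H_1 = Z.
rank ∂_2 = 12, rank ∂_3 = 4 ⇒ b_2 = 16 − 12 − 4 = 0; all invariant factors of ∂_3 are 1 so no torsion. So H_2 = 0.
rank ∂_3 = 4, rank ∂_4 = 0 ⇒ b_3 = 4 − 4 − 0 = 0. So H_3 = 0.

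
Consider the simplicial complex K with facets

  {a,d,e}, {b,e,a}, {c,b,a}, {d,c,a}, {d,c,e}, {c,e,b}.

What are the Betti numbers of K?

b_0 = 1, b_1 = 0, b_2 = 1.

Order the vertices as a < b < c < d < e. Listing each simplex with vertices in this order, K has dimension 2 with simplices:

  0-simplices (5): a, b, c, d, e
  1-simplices (9): ab, ac, ad, ae, bc, be, cd, ce, de
  2-simplices (6): abc, abe, acd, ade, bce, cde

Hence C_0 ≅ Z^5, C_1 ≅ Z^9, C_2 ≅ Z^6.

∂_1: C_1 → C_0 is given by ∂[p,q] = [q] − [p].
The 5×9 boundary matrix has rank 4 and Smith normal form diag(1,1,1,1).

The boundary map ∂_2: C_2 → C_1 sends each 2-simplex [p,q,r] to [q,r] − [p,r] + [p,q]. For instance
  ∂bce = ce − be + bc,
  ∂acd = cd − ad + ac.
The 9×6 boundary matrix has rank 5 and Smith normal form diag(1,1,1,1,1).

Computing H_k = (kernel of ∂_k) / (image of ∂_{k+1}):

  H_0: rank C_0 − rank ∂_1 = 5 − 4 = 1, and the invariant factors of ∂_1 are all 1, so H_0 = Z.
  H_1: rank ker ∂_1 − rank ∂_2 = (9 − 4) − 5 = 0, and the invariant factors of ∂_2 are all 1, so H_1 = 0.
  H_2: rank ker ∂_2 − rank ∂_3 = (6 − 5) − 0 = 1, and there is no ∂_3, so H_2 = Z.

Hence the Betti numbers are b_0 = 1, b_1 = 0, b_2 = 1.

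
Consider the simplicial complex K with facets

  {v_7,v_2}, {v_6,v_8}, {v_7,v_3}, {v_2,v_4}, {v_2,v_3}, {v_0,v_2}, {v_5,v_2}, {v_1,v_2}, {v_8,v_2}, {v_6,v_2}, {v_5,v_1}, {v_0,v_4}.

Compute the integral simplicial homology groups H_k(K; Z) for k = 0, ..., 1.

Order the vertices as v_0 < v_1 < v_2 < v_3 < v_4 < v_5 < v_6 < v_7 < v_8. Listing each simplex with vertices in this order, K has dimension 1 with simplices:

  0-simplices (9): [v_0], [v_1], [v_2], [v_3], [v_4], [v_5], [v_6], [v_7], [v_8]
  1-simplices (12): [v_0,v_2], [v_0,v_4], [v_1,v_2], [v_1,v_5], [v_2,v_3], [v_2,v_4], [v_2,v_5], [v_2,v_6], [v_2,v_7], [v_2,v_8], [v_3,v_7], [v_6,v_8]

giving chain groups C_0 ≅ Z^9, C_1 ≅ Z^12.

Boundary ∂_1: C_1 → C_0 sends each edge [p,q] (with p < q) to q − p.
The resulting 9×12 matrix has rank 8, and its Smith normal form has invariant factors (1,1,1,1,1,1,1,1).

From H_k ≅ ker(∂_k) / im(∂_{k+1}) we obtain:

  H_0: rank C_0 − rank ∂_1 = 9 − 8 = 1, and the invariant factors of ∂_1 are all 1, so H_0 = Z.
  H_1: rank ker ∂_1 − rank ∂_2 = (12 − 8) − 0 = 4, and there is no ∂_2, so H_1 = Z^4.

As a check, the Euler characteristic is 9 − 12 = -3, which agrees with 1 − 4 = -3.
(K is a triangulation of a wedge of 4 circles.)

H_0 ≅ Z,  H_1 ≅ Z^4.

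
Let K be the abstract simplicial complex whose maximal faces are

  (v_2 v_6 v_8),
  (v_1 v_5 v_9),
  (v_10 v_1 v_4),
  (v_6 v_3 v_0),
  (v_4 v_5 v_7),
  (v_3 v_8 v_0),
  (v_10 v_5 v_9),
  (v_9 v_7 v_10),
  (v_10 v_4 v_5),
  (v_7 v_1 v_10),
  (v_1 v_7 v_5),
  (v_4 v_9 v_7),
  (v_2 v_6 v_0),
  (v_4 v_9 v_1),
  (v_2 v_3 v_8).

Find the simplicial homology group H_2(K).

H_2 = 0.

K has 11 vertices, 25 edges, 15 triangles.
rank ∂_2 = 15, rank ∂_3 = 0 ⇒ b_2 = 15 − 15 − 0 = 0. So H_2 ≅ 0.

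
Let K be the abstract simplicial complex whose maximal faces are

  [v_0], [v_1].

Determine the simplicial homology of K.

We work with the vertex ordering v_0 < v_1. The simplices of K, each written with vertices in increasing order, are:

  0-simplices (2): [v_0], [v_1]

giving chain groups C_0 ≅ Z^2.

Computing H_k = (kernel of ∂_k) / (image of ∂_{k+1}):

  H_0: rank C_0 − rank ∂_1 = 2 − 0 = 2, and there is no ∂_1, so H_0 ≅ Z^2.

H_0 ≅ Z^2.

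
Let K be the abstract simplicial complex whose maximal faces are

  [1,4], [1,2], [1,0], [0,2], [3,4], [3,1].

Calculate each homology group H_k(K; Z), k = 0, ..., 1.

H_0 = Z,  H_1 = Z^2.

Order the vertices as 0 < 1 < 2 < 3 < 4. Listing each simplex with vertices in this order, K has dimension 1 with simplices:

  0-simplices (5): [0], [1], [2], [3], [4]
  1-simplices (6): [0,1], [0,2], [1,2], [1,3], [1,4], [3,4]

giving chain groups C_0 ≅ Z^5, C_1 ≅ Z^6.

∂_1: C_1 → C_0 is given by ∂[p,q] = [q] − [p]. For instance
  ∂[1,4] = [4] − [1].
As a 5×6 matrix over Z this has rank 4, with invariant factors (1,1,1,1).

Now H_k = ker ∂_k / im ∂_{k+1}, so:

  H_0: rank C_0 − rank ∂_1 = 5 − 4 = 1, and the invariant factors of ∂_1 are all 1, so H_0 = Z.
  H_1: rank ker ∂_1 − rank ∂_2 = (6 − 4) − 0 = 2, and there is no ∂_2, so H_1 = Z^2.

(K is a triangulation of a wedge of 2 circles.)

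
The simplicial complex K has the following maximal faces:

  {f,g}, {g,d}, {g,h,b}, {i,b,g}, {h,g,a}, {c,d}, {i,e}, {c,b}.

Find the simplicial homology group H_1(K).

H_1 ≅ Z.

Order the vertices as a < b < c < d < e < f < g < h < i. Listing each simplex with vertices in this order, K has dimension 2 with simplices:

  0-simplices (9): a, b, c, d, e, f, g, h, i
  1-simplices (12): ag, ah, bc, bg, bh, bi, cd, dg, ei, fg, gh, gi
  2-simplices (3): agh, bgh, bgi

giving chain groups C_0 ≅ Z^9, C_1 ≅ Z^12, C_2 ≅ Z^3.

∂_1: C_1 → C_0 is given by ∂[p,q] = [q] − [p]. For instance
  ∂bc = c − b.
As a 9×12 matrix over Z this has rank 8, with invariant factors (1,1,1,1,1,1,1,1).

∂_2: C_2 → C_1 maps a triangle to the signed sum of its edges. For instance
  ∂agh = gh − ah + ag,
  ∂bgi = gi − bi + bg.
As a 12×3 matrix over Z this has rank 3, with invariant factors (1,1,1).

Reading off H_k = ker ∂_k / im ∂_{k+1}:

  H_1: rank ker ∂_1 − rank ∂_2 = (12 − 8) − 3 = 1, and the invariant factors of ∂_2 are all 1, so H_1 = Z.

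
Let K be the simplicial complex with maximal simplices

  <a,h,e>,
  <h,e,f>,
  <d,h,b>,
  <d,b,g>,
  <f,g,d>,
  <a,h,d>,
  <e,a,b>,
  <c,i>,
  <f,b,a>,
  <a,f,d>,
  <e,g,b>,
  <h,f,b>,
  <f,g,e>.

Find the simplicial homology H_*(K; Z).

Order the vertices as a < b < c < d < e < f < g < h < i. Listing each simplex with vertices in this order, K has dimension 2 with simplices:

  0-simplices (9): a, b, c, d, e, f, g, h, i
  1-simplices (19): ab, ad, ae, af, ah, bd, be, bf, bg, bh, ci, df, dg, dh, ef, eg, eh, fg, fh
  2-simplices (12): abe, abf, adf, adh, aeh, bdg, bdh, beg, bfh, dfg, efg, efh

Hence C_0 ≅ Z^9, C_1 ≅ Z^19, C_2 ≅ Z^12.

The boundary map ∂_1: C_1 → C_0 sends each edge [p,q] (with p < q) to q − p. For instance
  ∂bh = h − b.
The resulting 9×19 matrix has rank 7, and its Smith normal form has invariant factors (1,1,1,1,1,1,1).

Boundary ∂_2: C_2 → C_1 maps a triangle to the signed sum of its edges. For instance
  ∂bdg = dg − bg + bd,
  ∂adh = dh − ah + ad.
As a 19×12 matrix over Z this has rank 12, with invariant factors (1,1,1,1,1,1,1,1,1,1,1,2).

From H_k ≅ ker(∂_k) / im(∂_{k+1}) we obtain:

  H_0: rank C_0 − rank ∂_1 = 9 − 7 = 2, and the invariant factors of ∂_1 are all 1, so H_0 ≅ Z^2.
  H_1: rank ker ∂_1 − rank ∂_2 = (19 − 7) − 12 = 0, and ∂_2 has invariant factor 2 > 1, so H_1 ≅ Z/2.
  H_2: rank ker ∂_2 − rank ∂_3 = (12 − 12) − 0 = 0, and there is no ∂_3, so H_2 ≅ 0.

As a check, the Euler characteristic is 9 − 19 + 12 = 2, which agrees with 2 − 0 + 0 = 2.

H_0 = Z^2,  H_1 = Z/2,  H_2 = 0.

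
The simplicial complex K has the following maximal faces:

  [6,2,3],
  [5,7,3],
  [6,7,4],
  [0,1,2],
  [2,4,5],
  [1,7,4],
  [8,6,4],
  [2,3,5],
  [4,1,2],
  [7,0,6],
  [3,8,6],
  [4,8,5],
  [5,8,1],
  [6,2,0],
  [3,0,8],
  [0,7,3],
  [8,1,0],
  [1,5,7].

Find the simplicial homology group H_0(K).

Take the total order 0 < 1 < 2 < 3 < 4 < 5 < 6 < 7 < 8 on the vertex set. Then K (dimension 2) consists of the simplices:

  0-simplices (9): [0], [1], [2], [3], [4], [5], [6], [7], [8]
  1-simplices (27): (27 of them)
  2-simplices (18): [0,1,2], [0,1,8], [0,2,6], [0,3,7], [0,3,8], [0,6,7], [1,2,4], [1,4,7], [1,5,7], [1,5,8], [2,3,5], [2,3,6], [2,4,5], [3,5,7], [3,6,8], [4,5,8], [4,6,7], [4,6,8]

giving chain groups C_0 ≅ Z^9, C_1 ≅ Z^27, C_2 ≅ Z^18.

∂_1: C_1 → C_0 sends each edge [p,q] (with p < q) to q − p.
As a 9×27 matrix over Z this has rank 8, with invariant factors (1,1,1,1,1,1,1,1).

∂_2: C_2 → C_1 maps a triangle to the signed sum of its edges. For instance
  ∂[0,1,2] = [1,2] − [0,2] + [0,1],
  ∂[4,6,7] = [6,7] − [4,7] + [4,6].
The 27×18 boundary matrix has rank 18 and Smith normal form diag(1,1,1,1,1,1,1,1,1,1,1,1,1,1,1,1,1,2).

Computing H_k = (kernel of ∂_k) / (image of ∂_{k+1}):

  H_0: rank C_0 − rank ∂_1 = 9 − 8 = 1, and the invariant factors of ∂_1 are all 1, so H_0 = Z.

(K is a triangulation of the Klein bottle.)

H_0 ≅ Z.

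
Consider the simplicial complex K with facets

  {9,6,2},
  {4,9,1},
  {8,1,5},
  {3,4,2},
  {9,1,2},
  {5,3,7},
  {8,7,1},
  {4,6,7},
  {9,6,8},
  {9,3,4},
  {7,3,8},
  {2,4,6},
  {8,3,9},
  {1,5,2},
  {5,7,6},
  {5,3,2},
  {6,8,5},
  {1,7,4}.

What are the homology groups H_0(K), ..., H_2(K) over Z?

Take the total order 1 < 2 < 3 < 4 < 5 < 6 < 7 < 8 < 9 on the vertex set. Then K (dimension 2) consists of the simplices:

  0-simplices (9): [1], [2], [3], [4], [5], [6], [7], [8], [9]
  1-simplices (27): (27 of them)
  2-simplices (18): [1,2,5], [1,2,9], [1,4,7], [1,4,9], [1,5,8], [1,7,8], [2,3,4], [2,3,5], [2,4,6], [2,6,9], [3,4,9], [3,5,7], [3,7,8], [3,8,9], [4,6,7], [5,6,7], [5,6,8], [6,8,9]

Hence C_0 ≅ Z^9, C_1 ≅ Z^27, C_2 ≅ Z^18.

Boundary ∂_1: C_1 → C_0 maps an edge to its endpoints' difference, ∂[p,q] = q − p. For instance
  ∂[5,8] = [8] − [5].
This gives a 9×27 integer matrix of rank 8; reducing to Smith normal form yields diagonal entries (1,1,1,1,1,1,1,1).

Boundary ∂_2: C_2 → C_1 sends each 2-simplex [p,q,r] to [q,r] − [p,r] + [p,q]. For instance
  ∂[5,6,8] = [6,8] − [5,8] + [5,6],
  ∂[2,3,4] = [3,4] − [2,4] + [2,3].
As a 27×18 matrix over Z this has rank 18, with invariant factors (1,1,1,1,1,1,1,1,1,1,1,1,1,1,1,1,1,2).

From H_k ≅ ker(∂_k) / im(∂_{k+1}) we obtain:

  H_0: rank C_0 − rank ∂_1 = 9 − 8 = 1, and the invariant factors of ∂_1 are all 1, so H_0 = Z.
  H_1: rank ker ∂_1 − rank ∂_2 = (27 − 8) − 18 = 1, and ∂_2 has invariant factor 2 > 1, so H_1 = Z ⊕ Z_2.
  H_2: rank ker ∂_2 − rank ∂_3 = (18 − 18) − 0 = 0, and there is no ∂_3, so H_2 = 0.

As a check, the Euler characteristic is 9 − 27 + 18 = 0, which agrees with 1 − 1 + 0 = 0.

H_0 ≅ Z,  H_1 ≅ Z ⊕ Z_2,  H_2 = 0.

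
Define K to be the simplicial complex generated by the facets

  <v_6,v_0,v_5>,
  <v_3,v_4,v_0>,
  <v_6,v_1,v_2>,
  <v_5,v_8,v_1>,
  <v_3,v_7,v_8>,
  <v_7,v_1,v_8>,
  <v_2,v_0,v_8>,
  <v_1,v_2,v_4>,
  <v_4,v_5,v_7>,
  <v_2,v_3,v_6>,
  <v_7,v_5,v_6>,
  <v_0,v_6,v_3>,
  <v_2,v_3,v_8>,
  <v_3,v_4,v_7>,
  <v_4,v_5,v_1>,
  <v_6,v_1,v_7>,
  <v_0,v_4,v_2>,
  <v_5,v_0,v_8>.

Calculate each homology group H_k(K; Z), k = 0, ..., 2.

Order the vertices as v_0 < v_1 < v_2 < v_3 < v_4 < v_5 < v_6 < v_7 < v_8. Listing each simplex with vertices in this order, K has dimension 2 with simplices:

  0-simplices (9): [v_0], [v_1], [v_2], [v_3], [v_4], [v_5], [v_6], [v_7], [v_8]
  1-simplices (27): (27 of them)
  2-simplices (18): (18 of them)

Hence C_0 ≅ Z^9, C_1 ≅ Z^27, C_2 ≅ Z^18.

Boundary ∂_1: C_1 → C_0 is given by ∂[p,q] = [q] − [p]. For instance
  ∂[v_2,v_4] = [v_4] − [v_2].
The resulting 9×27 matrix has rank 8, and its Smith normal form has invariant factors (1,1,1,1,1,1,1,1).

Boundary ∂_2: C_2 → C_1 maps a triangle to the signed sum of its edges. For instance
  ∂[v_0,v_3,v_6] = [v_3,v_6] − [v_0,v_6] + [v_0,v_3],
  ∂[v_4,v_5,v_7] = [v_5,v_7] − [v_4,v_7] + [v_4,v_5].
This gives a 27×18 integer matrix of rank 18; reducing to Smith normal form yields diagonal entries (1,1,1,1,1,1,1,1,1,1,1,1,1,1,1,1,1,2).

Now H_k = ker ∂_k / im ∂_{k+1}, so:

  H_0: rank C_0 − rank ∂_1 = 9 − 8 = 1, and the invariant factors of ∂_1 are all 1, so H_0 ≅ Z.
  H_1: rank ker ∂_1 − rank ∂_2 = (27 − 8) − 18 = 1, and ∂_2 has invariant factor 2 > 1, so H_1 ≅ Z × Z/2.
  H_2: rank ker ∂_2 − rank ∂_3 = (18 − 18) − 0 = 0, and there is no ∂_3, so H_2 ≅ 0.

H_0 = Z,  H_1 = Z × Z/2,  H_2 = 0.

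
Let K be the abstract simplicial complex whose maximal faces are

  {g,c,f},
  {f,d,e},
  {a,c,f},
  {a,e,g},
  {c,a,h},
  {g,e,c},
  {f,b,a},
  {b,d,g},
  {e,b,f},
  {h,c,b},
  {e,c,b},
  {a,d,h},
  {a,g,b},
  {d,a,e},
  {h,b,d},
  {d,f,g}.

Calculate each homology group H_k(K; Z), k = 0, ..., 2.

Take the total order a < b < c < d < e < f < g < h on the vertex set. Then K (dimension 2) consists of the simplices:

  0-simplices (8): a, b, c, d, e, f, g, h
  1-simplices (24): ab, ac, ad, ae, af, ag, ah, bc, bd, be, bf, bg, bh, ce, cf, cg, ch, de, df, dg, dh, ef, eg, fg
  2-simplices (16): abf, abg, acf, ach, ade, adh, aeg, bce, bch, bdg, bdh, bef, ceg, cfg, def, dfg

giving chain groups C_0 ≅ Z^8, C_1 ≅ Z^24, C_2 ≅ Z^16.

The boundary map ∂_1: C_1 → C_0 maps an edge to its endpoints' difference, ∂[p,q] = q − p.
As a 8×24 matrix over Z this has rank 7, with invariant factors (1,1,1,1,1,1,1).

Boundary ∂_2: C_2 → C_1 maps a triangle to the signed sum of its edges. For instance
  ∂bce = ce − be + bc,
  ∂bdg = dg − bg + bd.
The 24×16 boundary matrix has rank 15 and Smith normal form diag(1,1,1,1,1,1,1,1,1,1,1,1,1,1,1).

From H_k ≅ ker(∂_k) / im(∂_{k+1}) we obtain:

  H_0: rank C_0 − rank ∂_1 = 8 − 7 = 1, and the invariant factors of ∂_1 are all 1, so H_0 ≅ Z.
  H_1: rank ker ∂_1 − rank ∂_2 = (24 − 7) − 15 = 2, and the invariant factors of ∂_2 are all 1, so H_1 ≅ Z^2.
  H_2: rank ker ∂_2 − rank ∂_3 = (16 − 15) − 0 = 1, and there is no ∂_3, so H_2 ≅ Z.

H_0 = Z,  H_1 = Z^2,  H_2 = Z.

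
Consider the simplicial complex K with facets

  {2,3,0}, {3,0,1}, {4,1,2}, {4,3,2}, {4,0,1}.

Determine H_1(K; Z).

H_1 ≅ Z.

We work with the vertex ordering 0 < 1 < 2 < 3 < 4. The simplices of K, each written with vertices in increasing order, are:

  0-simplices (5): [0], [1], [2], [3], [4]
  1-simplices (10): [0,1], [0,2], [0,3], [0,4], [1,2], [1,3], [1,4], [2,3], [2,4], [3,4]
  2-simplices (5): [0,1,3], [0,1,4], [0,2,3], [1,2,4], [2,3,4]

Hence C_0 ≅ Z^5, C_1 ≅ Z^10, C_2 ≅ Z^5.

∂_1: C_1 → C_0 is given by ∂[p,q] = [q] − [p]. For instance
  ∂[1,4] = [4] − [1].
This gives a 5×10 integer matrix of rank 4; reducing to Smith normal form yields diagonal entries (1,1,1,1).

Boundary ∂_2: C_2 → C_1 acts by ∂[p,q,r] = [q,r] − [p,r] + [p,q]. For instance
  ∂[0,2,3] = [2,3] − [0,3] + [0,2],
  ∂[1,2,4] = [2,4] − [1,4] + [1,2].
This gives a 10×5 integer matrix of rank 5; reducing to Smith normal form yields diagonal entries (1,1,1,1,1).

Now H_k = ker ∂_k / im ∂_{k+1}, so:

  H_1: rank ker ∂_1 − rank ∂_2 = (10 − 4) − 5 = 1, and the invariant factors of ∂_2 are all 1, so H_1 = Z.

(K is a triangulation of the Möbius band.)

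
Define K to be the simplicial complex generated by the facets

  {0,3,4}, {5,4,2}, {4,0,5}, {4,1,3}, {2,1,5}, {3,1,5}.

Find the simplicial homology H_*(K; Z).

H_0 ≅ Z,  H_1 ≅ Z,  H_2 = 0.

Take the total order 0 < 1 < 2 < 3 < 4 < 5 on the vertex set. Then K (dimension 2) consists of the simplices:

  0-simplices (6): [0], [1], [2], [3], [4], [5]
  1-simplices (12): [0,3], [0,4], [0,5], [1,2], [1,3], [1,4], [1,5], [2,4], [2,5], [3,4], [3,5], [4,5]
  2-simplices (6): [0,3,4], [0,4,5], [1,2,5], [1,3,4], [1,3,5], [2,4,5]

so the chain groups are C_0 ≅ Z^6, C_1 ≅ Z^12, C_2 ≅ Z^6.

∂_1: C_1 → C_0 sends each edge [p,q] (with p < q) to q − p. For instance
  ∂[4,5] = [5] − [4].
The resulting 6×12 matrix has rank 5, and its Smith normal form has invariant factors (1,1,1,1,1).

Boundary ∂_2: C_2 → C_1 maps a triangle to the signed sum of its edges. For instance
  ∂[0,3,4] = [3,4] − [0,4] + [0,3],
  ∂[1,2,5] = [2,5] − [1,5] + [1,2].
This gives a 12×6 integer matrix of rank 6; reducing to Smith normal form yields diagonal entries (1,1,1,1,1,1).

From H_k ≅ ker(∂_k) / im(∂_{k+1}) we obtain:

  H_0: rank C_0 − rank ∂_1 = 6 − 5 = 1, and the invariant factors of ∂_1 are all 1, so H_0 ≅ Z.
  H_1: rank ker ∂_1 − rank ∂_2 = (12 − 5) − 6 = 1, and the invariant factors of ∂_2 are all 1, so H_1 ≅ Z.
  H_2: rank ker ∂_2 − rank ∂_3 = (6 − 6) − 0 = 0, and there is no ∂_3, so H_2 ≅ 0.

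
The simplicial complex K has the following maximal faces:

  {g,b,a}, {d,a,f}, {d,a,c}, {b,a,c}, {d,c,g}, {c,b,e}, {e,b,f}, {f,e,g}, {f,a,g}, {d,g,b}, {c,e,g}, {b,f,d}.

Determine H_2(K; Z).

Take the total order a < b < c < d < e < f < g on the vertex set. Then K (dimension 2) consists of the simplices:

  0-simplices (7): a, b, c, d, e, f, g
  1-simplices (18): ab, ac, ad, af, ag, bc, bd, be, bf, bg, cd, ce, cg, df, dg, ef, eg, fg
  2-simplices (12): abc, abg, acd, adf, afg, bce, bdf, bdg, bef, cdg, ceg, efg

giving chain groups C_0 ≅ Z^7, C_1 ≅ Z^18, C_2 ≅ Z^12.

∂_1: C_1 → C_0 is given by ∂[p,q] = [q] − [p]. For instance
  ∂bg = g − b.
This gives a 7×18 integer matrix of rank 6; reducing to Smith normal form yields diagonal entries (1,1,1,1,1,1).

Boundary ∂_2: C_2 → C_1 maps a triangle to the signed sum of its edges. For instance
  ∂bdg = dg − bg + bd,
  ∂cdg = dg − cg + cd.
The 18×12 boundary matrix has rank 12 and Smith normal form diag(1,1,1,1,1,1,1,1,1,1,1,2).

Now H_k = ker ∂_k / im ∂_{k+1}, so:

  H_2: rank ker ∂_2 − rank ∂_3 = (12 − 12) − 0 = 0, and there is no ∂_3, so H_2 = 0.

(K is a triangulation of the real projective plane RP^2.)

H_2 = 0.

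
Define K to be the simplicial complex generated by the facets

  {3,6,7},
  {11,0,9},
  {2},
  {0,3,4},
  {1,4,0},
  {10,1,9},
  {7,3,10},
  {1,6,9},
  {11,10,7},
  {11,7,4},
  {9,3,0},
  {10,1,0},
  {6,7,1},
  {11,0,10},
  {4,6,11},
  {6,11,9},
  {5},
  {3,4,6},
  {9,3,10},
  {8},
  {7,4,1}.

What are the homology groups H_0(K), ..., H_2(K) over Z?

Fix the vertex order 0 < 1 < 2 < 3 < 4 < 5 < 6 < 7 < 8 < 9 < 10 < 11 and write every simplex with vertices in increasing order. Then dim K = 2 and the simplices of K are:

  0-simplices (12): [0], [1], [2], [3], [4], [5], [6], [7], [8], [9], [10], [11]
  1-simplices (27): (27 of them)
  2-simplices (18): (18 of them)

Hence C_0 ≅ Z^12, C_1 ≅ Z^27, C_2 ≅ Z^18.

Boundary ∂_1: C_1 → C_0 sends each edge [p,q] (with p < q) to q − p.
The resulting 12×27 matrix has rank 8, and its Smith normal form has invariant factors (1,1,1,1,1,1,1,1).

Boundary ∂_2: C_2 → C_1 maps a triangle to the signed sum of its edges. For instance
  ∂[3,4,6] = [4,6] − [3,6] + [3,4],
  ∂[1,9,10] = [9,10] − [1,10] + [1,9].
The 27×18 boundary matrix has rank 18 and Smith normal form diag(1,1,1,1,1,1,1,1,1,1,1,1,1,1,1,1,1,2).

Computing H_k = (kernel of ∂_k) / (image of ∂_{k+1}):

  H_0: rank C_0 − rank ∂_1 = 12 − 8 = 4, and the invariant factors of ∂_1 are all 1, so H_0 = Z^4.
  H_1: rank ker ∂_1 − rank ∂_2 = (27 − 8) − 18 = 1, and ∂_2 has invariant factor 2 > 1, so H_1 = Z ⊕ Z_2.
  H_2: rank ker ∂_2 − rank ∂_3 = (18 − 18) − 0 = 0, and there is no ∂_3, so H_2 = 0.

(K is a triangulation of the disjoint union of a set of 3 points and the Klein bottle.)

H_0 = Z^4,  H_1 = Z ⊕ Z_2,  H_2 = 0.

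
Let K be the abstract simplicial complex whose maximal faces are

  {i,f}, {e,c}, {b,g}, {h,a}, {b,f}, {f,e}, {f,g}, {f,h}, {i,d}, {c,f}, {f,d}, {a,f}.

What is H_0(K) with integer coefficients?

H_0 ≅ Z.

Fix the vertex order a < b < c < d < e < f < g < h < i and write every simplex with vertices in increasing order. Then dim K = 1 and the simplices of K are:

  0-simplices (9): a, b, c, d, e, f, g, h, i
  1-simplices (12): af, ah, bf, bg, ce, cf, df, di, ef, fg, fh, fi

giving chain groups C_0 ≅ Z^9, C_1 ≅ Z^12.

Boundary ∂_1: C_1 → C_0 is given by ∂[p,q] = [q] − [p]. For instance
  ∂ah = h − a.
The resulting 9×12 matrix has rank 8, and its Smith normal form has invariant factors (1,1,1,1,1,1,1,1).

Computing H_k = (kernel of ∂_k) / (image of ∂_{k+1}):

  H_0: rank C_0 − rank ∂_1 = 9 − 8 = 1, and the invariant factors of ∂_1 are all 1, so H_0 = Z.

(K is a triangulation of a wedge of 4 circles.)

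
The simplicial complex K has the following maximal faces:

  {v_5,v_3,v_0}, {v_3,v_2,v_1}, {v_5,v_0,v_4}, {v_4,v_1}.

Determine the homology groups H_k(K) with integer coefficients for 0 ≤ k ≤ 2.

H_0 = Z,  H_1 = Z,  H_2 = 0.

Order the vertices as v_0 < v_1 < v_2 < v_3 < v_4 < v_5. Listing each simplex with vertices in this order, K has dimension 2 with simplices:

  0-simplices (6): [v_0], [v_1], [v_2], [v_3], [v_4], [v_5]
  1-simplices (9): [v_0,v_3], [v_0,v_4], [v_0,v_5], [v_1,v_2], [v_1,v_3], [v_1,v_4], [v_2,v_3], [v_3,v_5], [v_4,v_5]
  2-simplices (3): [v_0,v_3,v_5], [v_0,v_4,v_5], [v_1,v_2,v_3]

Hence C_0 ≅ Z^6, C_1 ≅ Z^9, C_2 ≅ Z^3.

∂_1: C_1 → C_0 maps an edge to its endpoints' difference, ∂[p,q] = q − p.
The resulting 6×9 matrix has rank 5, and its Smith normal form has invariant factors (1,1,1,1,1).

Boundary ∂_2: C_2 → C_1 sends each 2-simplex [p,q,r] to [q,r] − [p,r] + [p,q]. For instance
  ∂[v_1,v_2,v_3] = [v_2,v_3] − [v_1,v_3] + [v_1,v_2],
  ∂[v_0,v_3,v_5] = [v_3,v_5] − [v_0,v_5] + [v_0,v_3].
The 9×3 boundary matrix has rank 3 and Smith normal form diag(1,1,1).

From H_k ≅ ker(∂_k) / im(∂_{k+1}) we obtain:

  H_0: rank C_0 − rank ∂_1 = 6 − 5 = 1, and the invariant factors of ∂_1 are all 1, so H_0 ≅ Z.
  H_1: rank ker ∂_1 − rank ∂_2 = (9 − 5) − 3 = 1, and the invariant factors of ∂_2 are all 1, so H_1 ≅ Z.
  H_2: rank ker ∂_2 − rank ∂_3 = (3 − 3) − 0 = 0, and there is no ∂_3, so H_2 ≅ 0.

As a check, the Euler characteristic is 6 − 9 + 3 = 0, which agrees with 1 − 1 + 0 = 0.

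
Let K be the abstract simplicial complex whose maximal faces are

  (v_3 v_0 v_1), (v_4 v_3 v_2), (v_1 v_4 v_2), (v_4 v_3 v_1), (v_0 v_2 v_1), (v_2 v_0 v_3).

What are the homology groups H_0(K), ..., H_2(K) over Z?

H_0 ≅ Z,  H_1 = 0,  H_2 ≅ Z.

Fix the vertex order v_0 < v_1 < v_2 < v_3 < v_4 and write every simplex with vertices in increasing order. Then dim K = 2 and the simplices of K are:

  0-simplices (5): [v_0], [v_1], [v_2], [v_3], [v_4]
  1-simplices (9): [v_0,v_1], [v_0,v_2], [v_0,v_3], [v_1,v_2], [v_1,v_3], [v_1,v_4], [v_2,v_3], [v_2,v_4], [v_3,v_4]
  2-simplices (6): [v_0,v_1,v_2], [v_0,v_1,v_3], [v_0,v_2,v_3], [v_1,v_2,v_4], [v_1,v_3,v_4], [v_2,v_3,v_4]

Hence C_0 ≅ Z^5, C_1 ≅ Z^9, C_2 ≅ Z^6.

Boundary ∂_1: C_1 → C_0 sends each edge [p,q] (with p < q) to q − p. For instance
  ∂[v_2,v_4] = [v_4] − [v_2].
The resulting 5×9 matrix has rank 4, and its Smith normal form has invariant factors (1,1,1,1).

Boundary ∂_2: C_2 → C_1 sends each 2-simplex [p,q,r] to [q,r] − [p,r] + [p,q]. For instance
  ∂[v_1,v_2,v_4] = [v_2,v_4] − [v_1,v_4] + [v_1,v_2],
  ∂[v_1,v_3,v_4] = [v_3,v_4] − [v_1,v_4] + [v_1,v_3].
This gives a 9×6 integer matrix of rank 5; reducing to Smith normal form yields diagonal entries (1,1,1,1,1).

Now H_k = ker ∂_k / im ∂_{k+1}, so:

  H_0: rank C_0 − rank ∂_1 = 5 − 4 = 1, and the invariant factors of ∂_1 are all 1, so H_0 ≅ Z.
  H_1: rank ker ∂_1 − rank ∂_2 = (9 − 4) − 5 = 0, and the invariant factors of ∂_2 are all 1, so H_1 ≅ 0.
  H_2: rank ker ∂_2 − rank ∂_3 = (6 − 5) − 0 = 1, and there is no ∂_3, so H_2 ≅ Z.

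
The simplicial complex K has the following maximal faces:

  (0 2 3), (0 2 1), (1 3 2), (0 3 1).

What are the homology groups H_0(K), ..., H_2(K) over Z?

H_0 = Z,  H_1 = 0,  H_2 = Z.

Order the vertices as 0 < 1 < 2 < 3. Listing each simplex with vertices in this order, K has dimension 2 with simplices:

  0-simplices (4): [0], [1], [2], [3]
  1-simplices (6): [0,1], [0,2], [0,3], [1,2], [1,3], [2,3]
  2-simplices (4): [0,1,2], [0,1,3], [0,2,3], [1,2,3]

Hence C_0 ≅ Z^4, C_1 ≅ Z^6, C_2 ≅ Z^4.

The boundary map ∂_1: C_1 → C_0 sends each edge [p,q] (with p < q) to q − p. For instance
  ∂[0,3] = [3] − [0].
The resulting 4×6 matrix has rank 3, and its Smith normal form has invariant factors (1,1,1).

Boundary ∂_2: C_2 → C_1 maps a triangle to the signed sum of its edges. For instance
  ∂[0,1,3] = [1,3] − [0,3] + [0,1],
  ∂[0,1,2] = [1,2] − [0,2] + [0,1].
This gives a 6×4 integer matrix of rank 3; reducing to Smith normal form yields diagonal entries (1,1,1).

From H_k ≅ ker(∂_k) / im(∂_{k+1}) we obtain:

  H_0: rank C_0 − rank ∂_1 = 4 − 3 = 1, and the invariant factors of ∂_1 are all 1, so H_0 ≅ Z.
  H_1: rank ker ∂_1 − rank ∂_2 = (6 − 3) − 3 = 0, and the invariant factors of ∂_2 are all 1, so H_1 ≅ 0.
  H_2: rank ker ∂_2 − rank ∂_3 = (4 − 3) − 0 = 1, and there is no ∂_3, so H_2 ≅ Z.

As a check, the Euler characteristic is 4 − 6 + 4 = 2, which agrees with 1 − 0 + 1 = 2.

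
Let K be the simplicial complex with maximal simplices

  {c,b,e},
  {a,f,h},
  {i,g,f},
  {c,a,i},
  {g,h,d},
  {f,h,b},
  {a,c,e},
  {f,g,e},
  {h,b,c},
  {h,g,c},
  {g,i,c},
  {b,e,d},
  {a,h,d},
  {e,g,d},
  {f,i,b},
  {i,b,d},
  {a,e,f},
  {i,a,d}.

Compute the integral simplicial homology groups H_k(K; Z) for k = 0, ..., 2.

Take the total order a < b < c < d < e < f < g < h < i on the vertex set. Then K (dimension 2) consists of the simplices:

  0-simplices (9): a, b, c, d, e, f, g, h, i
  1-simplices (27): ac, ad, ae, af, ah, ai, bc, bd, be, bf, bh, bi, ce, cg, ch, ci, de, dg, dh, di, ef, eg, fg, fh, fi, gh, gi
  2-simplices (18): ace, aci, adh, adi, aef, afh, bce, bch, bde, bdi, bfh, bfi, cgh, cgi, deg, dgh, efg, fgi

Hence C_0 ≅ Z^9, C_1 ≅ Z^27, C_2 ≅ Z^18.

∂_1: C_1 → C_0 sends each edge [p,q] (with p < q) to q − p. For instance
  ∂bc = c − b.
The resulting 9×27 matrix has rank 8, and its Smith normal form has invariant factors (1,1,1,1,1,1,1,1).

Boundary ∂_2: C_2 → C_1 sends each 2-simplex [p,q,r] to [q,r] − [p,r] + [p,q]. For instance
  ∂aci = ci − ai + ac,
  ∂bdi = di − bi + bd.
This gives a 27×18 integer matrix of rank 17; reducing to Smith normal form yields diagonal entries (1,1,1,1,1,1,1,1,1,1,1,1,1,1,1,1,1).

Now H_k = ker ∂_k / im ∂_{k+1}, so:

  H_0: rank C_0 − rank ∂_1 = 9 − 8 = 1, and the invariant factors of ∂_1 are all 1, so H_0 ≅ Z.
  H_1: rank ker ∂_1 − rank ∂_2 = (27 − 8) − 17 = 2, and the invariant factors of ∂_2 are all 1, so H_1 ≅ Z^2.
  H_2: rank ker ∂_2 − rank ∂_3 = (18 − 17) − 0 = 1, and there is no ∂_3, so H_2 ≅ Z.

As a check, the Euler characteristic is 9 − 27 + 18 = 0, which agrees with 1 − 2 + 1 = 0.

H_0 ≅ Z,  H_1 ≅ Z^2,  H_2 ≅ Z.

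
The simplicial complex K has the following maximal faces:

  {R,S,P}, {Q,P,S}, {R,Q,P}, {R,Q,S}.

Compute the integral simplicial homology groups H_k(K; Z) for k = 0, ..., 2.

H_0 ≅ Z,  H_1 = 0,  H_2 ≅ Z.

Take the total order P < Q < R < S on the vertex set. Then K (dimension 2) consists of the simplices:

  0-simplices (4): P, Q, R, S
  1-simplices (6): PQ, PR, PS, QR, QS, RS
  2-simplices (4): PQR, PQS, PRS, QRS

so the chain groups are C_0 ≅ Z^4, C_1 ≅ Z^6, C_2 ≅ Z^4.

The boundary map ∂_1: C_1 → C_0 sends each edge [p,q] (with p < q) to q − p. For instance
  ∂PQ = Q − P.
The 4×6 boundary matrix has rank 3 and Smith normal form diag(1,1,1).

The boundary map ∂_2: C_2 → C_1 acts by ∂[p,q,r] = [q,r] − [p,r] + [p,q]. For instance
  ∂PQS = QS − PS + PQ,
  ∂PQR = QR − PR + PQ.
The 6×4 boundary matrix has rank 3 and Smith normal form diag(1,1,1).

Reading off H_k = ker ∂_k / im ∂_{k+1}:

  H_0: rank C_0 − rank ∂_1 = 4 − 3 = 1, and the invariant factors of ∂_1 are all 1, so H_0 ≅ Z.
  H_1: rank ker ∂_1 − rank ∂_2 = (6 − 3) − 3 = 0, and the invariant factors of ∂_2 are all 1, so H_1 ≅ 0.
  H_2: rank ker ∂_2 − rank ∂_3 = (4 − 3) − 0 = 1, and there is no ∂_3, so H_2 ≅ Z.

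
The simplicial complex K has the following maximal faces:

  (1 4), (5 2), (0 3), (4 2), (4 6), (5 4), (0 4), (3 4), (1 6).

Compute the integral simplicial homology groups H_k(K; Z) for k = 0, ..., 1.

Take the total order 0 < 1 < 2 < 3 < 4 < 5 < 6 on the vertex set. Then K (dimension 1) consists of the simplices:

  0-simplices (7): [0], [1], [2], [3], [4], [5], [6]
  1-simplices (9): [0,3], [0,4], [1,4], [1,6], [2,4], [2,5], [3,4], [4,5], [4,6]

so the chain groups are C_0 ≅ Z^7, C_1 ≅ Z^9.

∂_1: C_1 → C_0 sends each edge [p,q] (with p < q) to q − p. For instance
  ∂[4,6] = [6] − [4].
The 7×9 boundary matrix has rank 6 and Smith normal form diag(1,1,1,1,1,1).

Computing H_k = (kernel of ∂_k) / (image of ∂_{k+1}):

  H_0: rank C_0 − rank ∂_1 = 7 − 6 = 1, and the invariant factors of ∂_1 are all 1, so H_0 ≅ Z.
  H_1: rank ker ∂_1 − rank ∂_2 = (9 − 6) − 0 = 3, and there is no ∂_2, so H_1 ≅ Z^3.

As a check, the Euler characteristic is 7 − 9 = -2, which agrees with 1 − 3 = -2.

H_0 = Z,  H_1 = Z^3.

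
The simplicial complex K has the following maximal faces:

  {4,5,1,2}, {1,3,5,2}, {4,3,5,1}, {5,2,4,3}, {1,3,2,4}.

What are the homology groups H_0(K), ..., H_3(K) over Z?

Order the vertices as 1 < 2 < 3 < 4 < 5. Listing each simplex with vertices in this order, K has dimension 3 with simplices:

  0-simplices (5): [1], [2], [3], [4], [5]
  1-simplices (10): [1,2], [1,3], [1,4], [1,5], [2,3], [2,4], [2,5], [3,4], [3,5], [4,5]
  2-simplices (10): [1,2,3], [1,2,4], [1,2,5], [1,3,4], [1,3,5], [1,4,5], [2,3,4], [2,3,5], [2,4,5], [3,4,5]
  3-simplices (5): [1,2,3,4], [1,2,3,5], [1,2,4,5], [1,3,4,5], [2,3,4,5]

so the chain groups are C_0 ≅ Z^5, C_1 ≅ Z^10, C_2 ≅ Z^10, C_3 ≅ Z^5.

Boundary ∂_1: C_1 → C_0 is given by ∂[p,q] = [q] − [p].
As a 5×10 matrix over Z this has rank 4, with invariant factors (1,1,1,1).

Boundary ∂_2: C_2 → C_1 sends each 2-simplex [p,q,r] to [q,r] − [p,r] + [p,q]. For instance
  ∂[1,2,5] = [2,5] − [1,5] + [1,2],
  ∂[1,3,4] = [3,4] − [1,4] + [1,3].
The resulting 10×10 matrix has rank 6, and its Smith normal form has invariant factors (1,1,1,1,1,1).

∂_3: C_3 → C_2 sends each 3-simplex σ to the alternating sum Σ_i (−1)^i (σ with its i-th vertex removed). For instance
  ∂[1,2,4,5] = [2,4,5] − [1,4,5] + [1,2,5] − [1,2,4],
  ∂[1,3,4,5] = [3,4,5] − [1,4,5] + [1,3,5] − [1,3,4].
As a 10×5 matrix over Z this has rank 4, with invariant factors (1,1,1,1).

Reading off H_k = ker ∂_k / im ∂_{k+1}:

  H_0: rank C_0 − rank ∂_1 = 5 − 4 = 1, and the invariant factors of ∂_1 are all 1, so H_0 ≅ Z.
  H_1: rank ker ∂_1 − rank ∂_2 = (10 − 4) − 6 = 0, and the invariant factors of ∂_2 are all 1, so H_1 ≅ 0.
  H_2: rank ker ∂_2 − rank ∂_3 = (10 − 6) − 4 = 0, and the invariant factors of ∂_3 are all 1, so H_2 ≅ 0.
  H_3: rank ker ∂_3 − rank ∂_4 = (5 − 4) − 0 = 1, and there is no ∂_4, so H_3 ≅ Z.

H_0 = Z,  H_1 = 0,  H_2 = 0,  H_3 = Z.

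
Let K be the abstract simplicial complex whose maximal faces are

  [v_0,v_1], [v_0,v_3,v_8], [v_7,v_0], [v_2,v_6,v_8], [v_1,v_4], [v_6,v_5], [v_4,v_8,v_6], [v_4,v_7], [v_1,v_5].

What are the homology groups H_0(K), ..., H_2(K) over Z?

H_0 = Z,  H_1 = Z^3,  H_2 = 0.

Fix the vertex order v_0 < v_1 < v_2 < v_3 < v_4 < v_5 < v_6 < v_7 < v_8 and write every simplex with vertices in increasing order. Then dim K = 2 and the simplices of K are:

  0-simplices (9): [v_0], [v_1], [v_2], [v_3], [v_4], [v_5], [v_6], [v_7], [v_8]
  1-simplices (14): [v_0,v_1], [v_0,v_3], [v_0,v_7], [v_0,v_8], [v_1,v_4], [v_1,v_5], [v_2,v_6], [v_2,v_8], [v_3,v_8], [v_4,v_6], [v_4,v_7], [v_4,v_8], [v_5,v_6], [v_6,v_8]
  2-simplices (3): [v_0,v_3,v_8], [v_2,v_6,v_8], [v_4,v_6,v_8]

Hence C_0 ≅ Z^9, C_1 ≅ Z^14, C_2 ≅ Z^3.

The boundary map ∂_1: C_1 → C_0 is given by ∂[p,q] = [q] − [p]. For instance
  ∂[v_1,v_5] = [v_5] − [v_1].
The resulting 9×14 matrix has rank 8, and its Smith normal form has invariant factors (1,1,1,1,1,1,1,1).

Boundary ∂_2: C_2 → C_1 sends each 2-simplex [p,q,r] to [q,r] − [p,r] + [p,q]. For instance
  ∂[v_2,v_6,v_8] = [v_6,v_8] − [v_2,v_8] + [v_2,v_6],
  ∂[v_0,v_3,v_8] = [v_3,v_8] − [v_0,v_8] + [v_0,v_3].
As a 14×3 matrix over Z this has rank 3, with invariant factors (1,1,1).

From H_k ≅ ker(∂_k) / im(∂_{k+1}) we obtain:

  H_0: rank C_0 − rank ∂_1 = 9 − 8 = 1, and the invariant factors of ∂_1 are all 1, so H_0 ≅ Z.
  H_1: rank ker ∂_1 − rank ∂_2 = (14 − 8) − 3 = 3, and the invariant factors of ∂_2 are all 1, so H_1 ≅ Z^3.
  H_2: rank ker ∂_2 − rank ∂_3 = (3 − 3) − 0 = 0, and there is no ∂_3, so H_2 ≅ 0.

As a check, the Euler characteristic is 9 − 14 + 3 = -2, which agrees with 1 − 3 + 0 = -2.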